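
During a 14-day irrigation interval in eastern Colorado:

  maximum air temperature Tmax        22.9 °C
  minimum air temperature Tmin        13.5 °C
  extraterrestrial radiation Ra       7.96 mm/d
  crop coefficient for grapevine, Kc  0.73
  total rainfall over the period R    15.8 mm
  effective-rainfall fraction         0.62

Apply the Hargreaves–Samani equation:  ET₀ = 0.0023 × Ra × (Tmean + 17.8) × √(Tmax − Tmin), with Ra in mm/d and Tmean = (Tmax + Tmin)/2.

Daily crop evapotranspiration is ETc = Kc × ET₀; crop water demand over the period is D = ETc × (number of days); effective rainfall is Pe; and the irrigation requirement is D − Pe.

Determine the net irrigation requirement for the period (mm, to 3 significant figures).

Tmean = (22.9 + 13.5)/2 = 18.20 °C
ET₀ = 0.0023 × 7.96 × (18.20 + 17.8) × √9.4 = 0.0023 × 7.96 × 36.00 × 3.0659 = 2.0207 mm/d
ETc = Kc × ET₀ = 0.73 × 2.0207 = 1.4751 mm/d
Crop demand D = ETc × 14 d = 1.4751 × 14 = 20.651 mm
Pe = 0.62 × 15.8 = 9.796 mm
D − Pe = 20.651 − 9.796 = 10.855 mm

10.9 mm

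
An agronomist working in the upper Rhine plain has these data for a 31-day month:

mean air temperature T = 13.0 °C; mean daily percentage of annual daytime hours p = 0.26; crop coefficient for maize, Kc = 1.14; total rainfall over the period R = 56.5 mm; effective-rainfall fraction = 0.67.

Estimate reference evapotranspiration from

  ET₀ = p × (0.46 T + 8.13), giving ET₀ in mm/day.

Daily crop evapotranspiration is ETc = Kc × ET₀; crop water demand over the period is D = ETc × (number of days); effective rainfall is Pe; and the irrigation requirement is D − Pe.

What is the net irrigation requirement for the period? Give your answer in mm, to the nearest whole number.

ET₀ = 0.26 × (0.46 × 13.0 + 8.13) = 0.26 × 14.110 = 3.6686 mm/d
ETc = Kc × ET₀ = 1.14 × 3.6686 = 4.1822 mm/d
Crop demand D = ETc × 31 d = 4.1822 × 31 = 129.648 mm
Pe = 0.67 × 56.5 = 37.855 mm
D − Pe = 129.648 − 37.855 = 91.793 mm

92 mm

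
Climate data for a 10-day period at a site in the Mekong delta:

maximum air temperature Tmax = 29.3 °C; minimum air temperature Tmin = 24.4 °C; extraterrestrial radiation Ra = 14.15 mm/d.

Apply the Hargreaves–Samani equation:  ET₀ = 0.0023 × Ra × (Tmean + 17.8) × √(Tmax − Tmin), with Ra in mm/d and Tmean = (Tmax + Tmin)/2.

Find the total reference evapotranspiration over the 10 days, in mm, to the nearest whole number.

Tmean = (29.3 + 24.4)/2 = 26.85 °C
ET₀ = 0.0023 × 14.15 × (26.85 + 17.8) × √4.9 = 0.0023 × 14.15 × 44.65 × 2.2136 = 3.2167 mm/d
Over 10 days: 3.2167 × 10 = 32.167 mm

32 mm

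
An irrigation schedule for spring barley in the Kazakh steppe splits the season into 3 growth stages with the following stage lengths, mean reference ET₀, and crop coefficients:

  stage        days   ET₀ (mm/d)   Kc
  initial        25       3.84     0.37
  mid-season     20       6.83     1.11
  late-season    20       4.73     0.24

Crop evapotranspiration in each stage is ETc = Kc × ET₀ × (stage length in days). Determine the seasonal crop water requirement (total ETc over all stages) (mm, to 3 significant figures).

initial: 0.37 × 3.84 × 25 = 35.52 mm
mid-season: 1.11 × 6.83 × 20 = 151.63 mm
late-season: 0.24 × 4.73 × 20 = 22.70 mm
Seasonal total = 209.85 mm

210 mm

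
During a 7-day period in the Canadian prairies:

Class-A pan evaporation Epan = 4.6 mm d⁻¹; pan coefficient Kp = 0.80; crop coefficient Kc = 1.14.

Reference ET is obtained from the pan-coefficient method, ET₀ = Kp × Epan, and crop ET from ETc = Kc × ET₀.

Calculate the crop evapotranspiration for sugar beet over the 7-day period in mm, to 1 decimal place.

29.4 mm

ET₀ = 0.80 × 4.6 = 3.6800 mm/d
ETc = Kc × ET₀ = 1.14 × 3.6800 = 4.1952 mm/d
Over 7 days: 4.1952 × 7 = 29.366 mm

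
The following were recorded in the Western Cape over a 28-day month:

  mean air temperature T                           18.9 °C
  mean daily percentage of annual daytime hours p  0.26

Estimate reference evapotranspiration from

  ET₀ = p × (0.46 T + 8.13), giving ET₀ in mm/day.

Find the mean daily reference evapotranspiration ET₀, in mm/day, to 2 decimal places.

4.37 mm/day

ET₀ = 0.26 × (0.46 × 18.9 + 8.13) = 0.26 × 16.824 = 4.3742 mm/d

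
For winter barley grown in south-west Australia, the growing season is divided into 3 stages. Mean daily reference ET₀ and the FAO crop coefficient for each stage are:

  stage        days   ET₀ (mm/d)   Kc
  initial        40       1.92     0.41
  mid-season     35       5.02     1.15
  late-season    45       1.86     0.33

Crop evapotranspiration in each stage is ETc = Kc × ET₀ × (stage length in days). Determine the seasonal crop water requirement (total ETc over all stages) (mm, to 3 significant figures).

261 mm

initial: 0.41 × 1.92 × 40 = 31.49 mm
mid-season: 1.15 × 5.02 × 35 = 202.06 mm
late-season: 0.33 × 1.86 × 45 = 27.62 mm
Seasonal total = 261.17 mm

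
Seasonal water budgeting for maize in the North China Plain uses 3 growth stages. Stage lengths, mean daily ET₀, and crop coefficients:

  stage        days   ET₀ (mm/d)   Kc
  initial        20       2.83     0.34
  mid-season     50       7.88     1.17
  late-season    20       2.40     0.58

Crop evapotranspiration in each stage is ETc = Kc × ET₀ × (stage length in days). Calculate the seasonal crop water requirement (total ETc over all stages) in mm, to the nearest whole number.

508 mm

initial: 0.34 × 2.83 × 20 = 19.24 mm
mid-season: 1.17 × 7.88 × 50 = 460.98 mm
late-season: 0.58 × 2.40 × 20 = 27.84 mm
Seasonal total = 508.06 mm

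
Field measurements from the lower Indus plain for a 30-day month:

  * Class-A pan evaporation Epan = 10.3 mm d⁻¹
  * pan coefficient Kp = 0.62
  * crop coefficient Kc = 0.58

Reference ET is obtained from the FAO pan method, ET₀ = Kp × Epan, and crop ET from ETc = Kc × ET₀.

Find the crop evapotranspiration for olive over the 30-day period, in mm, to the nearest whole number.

111 mm

ET₀ = 0.62 × 10.3 = 6.3860 mm/d
ETc = Kc × ET₀ = 0.58 × 6.3860 = 3.7039 mm/d
Over 30 days: 3.7039 × 30 = 111.117 mm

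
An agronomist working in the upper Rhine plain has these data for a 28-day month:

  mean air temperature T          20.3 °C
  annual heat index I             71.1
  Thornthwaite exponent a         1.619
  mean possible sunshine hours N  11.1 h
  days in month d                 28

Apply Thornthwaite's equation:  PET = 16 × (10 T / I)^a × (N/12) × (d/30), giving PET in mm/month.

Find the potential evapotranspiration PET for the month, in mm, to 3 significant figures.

75.5 mm

10T/I = 10 × 20.3 / 71.1 = 2.8551
(10T/I)^a = 2.8551^1.619 = 5.4658
Uncorrected PET = 16 × 5.4658 = 87.453 mm
Correction = (N/12)(d/30) = (11.1/12)(28/30) = 0.8633
PET = 87.453 × 0.8633 = 75.498 mm/month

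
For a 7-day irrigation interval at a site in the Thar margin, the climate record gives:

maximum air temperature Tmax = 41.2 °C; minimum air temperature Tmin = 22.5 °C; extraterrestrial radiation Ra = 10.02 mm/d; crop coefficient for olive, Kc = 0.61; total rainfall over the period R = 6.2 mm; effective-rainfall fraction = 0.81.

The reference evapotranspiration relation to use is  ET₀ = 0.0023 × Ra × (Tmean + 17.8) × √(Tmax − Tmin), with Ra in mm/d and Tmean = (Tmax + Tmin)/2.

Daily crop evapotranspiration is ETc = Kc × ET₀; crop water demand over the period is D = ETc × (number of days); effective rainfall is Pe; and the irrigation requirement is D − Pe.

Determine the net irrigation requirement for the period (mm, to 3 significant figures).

16.1 mm

Tmean = (41.2 + 22.5)/2 = 31.85 °C
ET₀ = 0.0023 × 10.02 × (31.85 + 17.8) × √18.7 = 0.0023 × 10.02 × 49.65 × 4.3243 = 4.9480 mm/d
ETc = Kc × ET₀ = 0.61 × 4.9480 = 3.0183 mm/d
Crop demand D = ETc × 7 d = 3.0183 × 7 = 21.128 mm
Pe = 0.81 × 6.2 = 5.022 mm
D − Pe = 21.128 − 5.022 = 16.106 mm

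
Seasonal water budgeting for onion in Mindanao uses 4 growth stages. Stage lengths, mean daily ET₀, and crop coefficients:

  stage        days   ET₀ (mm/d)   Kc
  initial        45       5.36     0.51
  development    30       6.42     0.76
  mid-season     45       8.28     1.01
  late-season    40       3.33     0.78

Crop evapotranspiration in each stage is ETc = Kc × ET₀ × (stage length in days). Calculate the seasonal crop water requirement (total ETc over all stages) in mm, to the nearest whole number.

750 mm

initial: 0.51 × 5.36 × 45 = 123.01 mm
development: 0.76 × 6.42 × 30 = 146.38 mm
mid-season: 1.01 × 8.28 × 45 = 376.33 mm
late-season: 0.78 × 3.33 × 40 = 103.90 mm
Seasonal total = 749.62 mm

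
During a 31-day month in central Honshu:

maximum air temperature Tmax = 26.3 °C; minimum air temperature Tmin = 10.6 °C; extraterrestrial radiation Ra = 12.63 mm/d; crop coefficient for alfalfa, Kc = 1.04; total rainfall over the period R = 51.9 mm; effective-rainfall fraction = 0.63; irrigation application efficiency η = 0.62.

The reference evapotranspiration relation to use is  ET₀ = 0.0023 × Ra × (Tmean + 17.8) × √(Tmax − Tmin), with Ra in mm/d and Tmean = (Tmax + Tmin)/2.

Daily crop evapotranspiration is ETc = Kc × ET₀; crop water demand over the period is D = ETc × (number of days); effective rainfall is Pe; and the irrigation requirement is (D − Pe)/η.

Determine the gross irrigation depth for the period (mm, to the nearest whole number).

Tmean = (26.3 + 10.6)/2 = 18.45 °C
ET₀ = 0.0023 × 12.63 × (18.45 + 17.8) × √15.7 = 0.0023 × 12.63 × 36.25 × 3.9623 = 4.1724 mm/d
ETc = Kc × ET₀ = 1.04 × 4.1724 = 4.3393 mm/d
Crop demand D = ETc × 31 d = 4.3393 × 31 = 134.518 mm
Pe = 0.63 × 51.9 = 32.697 mm
D − Pe = 134.518 − 32.697 = 101.821 mm
Gross irrigation = 101.821 / 0.62 = 164.227 mm

164 mm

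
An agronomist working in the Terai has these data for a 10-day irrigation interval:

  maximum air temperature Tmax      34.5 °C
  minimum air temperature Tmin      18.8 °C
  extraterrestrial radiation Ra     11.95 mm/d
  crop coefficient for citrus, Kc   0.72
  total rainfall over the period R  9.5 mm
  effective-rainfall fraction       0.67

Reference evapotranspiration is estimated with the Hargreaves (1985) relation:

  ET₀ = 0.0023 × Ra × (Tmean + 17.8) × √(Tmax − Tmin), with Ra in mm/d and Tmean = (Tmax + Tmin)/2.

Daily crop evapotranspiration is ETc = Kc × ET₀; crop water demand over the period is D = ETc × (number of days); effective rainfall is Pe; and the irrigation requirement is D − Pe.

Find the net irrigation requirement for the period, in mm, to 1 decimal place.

Tmean = (34.5 + 18.8)/2 = 26.65 °C
ET₀ = 0.0023 × 11.95 × (26.65 + 17.8) × √15.7 = 0.0023 × 11.95 × 44.45 × 3.9623 = 4.8408 mm/d
ETc = Kc × ET₀ = 0.72 × 4.8408 = 3.4854 mm/d
Crop demand D = ETc × 10 d = 3.4854 × 10 = 34.854 mm
Pe = 0.67 × 9.5 = 6.365 mm
D − Pe = 34.854 − 6.365 = 28.489 mm

28.5 mm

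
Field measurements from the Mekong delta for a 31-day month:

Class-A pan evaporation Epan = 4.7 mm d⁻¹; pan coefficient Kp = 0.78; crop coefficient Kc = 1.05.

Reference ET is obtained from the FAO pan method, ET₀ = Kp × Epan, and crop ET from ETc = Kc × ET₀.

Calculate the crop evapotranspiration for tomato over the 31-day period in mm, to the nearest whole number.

ET₀ = 0.78 × 4.7 = 3.6660 mm/d
ETc = Kc × ET₀ = 1.05 × 3.6660 = 3.8493 mm/d
Over 31 days: 3.8493 × 31 = 119.328 mm

119 mm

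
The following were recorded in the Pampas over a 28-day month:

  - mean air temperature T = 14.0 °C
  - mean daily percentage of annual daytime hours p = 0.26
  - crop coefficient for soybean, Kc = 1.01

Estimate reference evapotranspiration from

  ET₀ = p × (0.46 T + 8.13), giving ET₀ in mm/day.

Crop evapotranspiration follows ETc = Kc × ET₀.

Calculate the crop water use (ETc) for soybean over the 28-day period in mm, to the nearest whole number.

107 mm

ET₀ = 0.26 × (0.46 × 14.0 + 8.13) = 0.26 × 14.570 = 3.7882 mm/d
ETc = Kc × ET₀ = 1.01 × 3.7882 = 3.8261 mm/d
Over 28 days: 3.8261 × 28 = 107.131 mm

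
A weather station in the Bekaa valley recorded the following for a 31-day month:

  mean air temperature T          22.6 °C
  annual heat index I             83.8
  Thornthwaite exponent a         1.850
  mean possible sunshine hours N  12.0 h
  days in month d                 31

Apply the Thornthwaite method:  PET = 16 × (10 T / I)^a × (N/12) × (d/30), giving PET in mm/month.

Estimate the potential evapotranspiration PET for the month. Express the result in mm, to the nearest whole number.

104 mm

10T/I = 10 × 22.6 / 83.8 = 2.6969
(10T/I)^a = 2.6969^1.850 = 6.2676
Uncorrected PET = 16 × 6.2676 = 100.282 mm
Correction = (N/12)(d/30) = (12.0/12)(31/30) = 1.0333
PET = 100.282 × 1.0333 = 103.621 mm/month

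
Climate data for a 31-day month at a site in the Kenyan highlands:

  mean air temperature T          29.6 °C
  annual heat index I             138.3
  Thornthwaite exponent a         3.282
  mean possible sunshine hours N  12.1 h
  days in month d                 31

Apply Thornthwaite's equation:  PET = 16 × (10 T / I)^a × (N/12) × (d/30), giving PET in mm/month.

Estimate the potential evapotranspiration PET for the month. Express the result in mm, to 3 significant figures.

10T/I = 10 × 29.6 / 138.3 = 2.1403
(10T/I)^a = 2.1403^3.282 = 12.1512
Uncorrected PET = 16 × 12.1512 = 194.419 mm
Correction = (N/12)(d/30) = (12.1/12)(31/30) = 1.0419
PET = 194.419 × 1.0419 = 202.565 mm/month

203 mm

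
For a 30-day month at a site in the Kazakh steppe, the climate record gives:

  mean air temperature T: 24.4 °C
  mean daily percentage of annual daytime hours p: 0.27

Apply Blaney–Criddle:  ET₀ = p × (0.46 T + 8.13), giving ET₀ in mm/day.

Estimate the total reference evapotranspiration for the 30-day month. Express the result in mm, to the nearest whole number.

ET₀ = 0.27 × (0.46 × 24.4 + 8.13) = 0.27 × 19.354 = 5.2256 mm/d
Monthly total = 5.2256 × 30 = 156.768 mm

157 mm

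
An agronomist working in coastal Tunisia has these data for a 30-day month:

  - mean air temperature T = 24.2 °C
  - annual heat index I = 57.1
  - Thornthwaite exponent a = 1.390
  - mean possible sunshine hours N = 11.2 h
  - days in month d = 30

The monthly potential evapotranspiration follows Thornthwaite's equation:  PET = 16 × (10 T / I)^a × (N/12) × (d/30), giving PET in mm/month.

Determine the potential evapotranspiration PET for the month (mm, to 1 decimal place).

10T/I = 10 × 24.2 / 57.1 = 4.2382
(10T/I)^a = 4.2382^1.390 = 7.4436
Uncorrected PET = 16 × 7.4436 = 119.098 mm
Correction = (N/12)(d/30) = (11.2/12)(30/30) = 0.9333
PET = 119.098 × 0.9333 = 111.154 mm/month

111.2 mm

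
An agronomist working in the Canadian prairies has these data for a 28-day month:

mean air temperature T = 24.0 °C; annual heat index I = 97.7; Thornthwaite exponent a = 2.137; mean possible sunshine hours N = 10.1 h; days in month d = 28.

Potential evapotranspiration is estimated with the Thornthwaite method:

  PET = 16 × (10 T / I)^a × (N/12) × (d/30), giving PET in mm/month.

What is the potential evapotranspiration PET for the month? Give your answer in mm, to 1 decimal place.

10T/I = 10 × 24.0 / 97.7 = 2.4565
(10T/I)^a = 2.4565^2.137 = 6.8251
Uncorrected PET = 16 × 6.8251 = 109.202 mm
Correction = (N/12)(d/30) = (10.1/12)(28/30) = 0.7856
PET = 109.202 × 0.7856 = 85.789 mm/month

85.8 mm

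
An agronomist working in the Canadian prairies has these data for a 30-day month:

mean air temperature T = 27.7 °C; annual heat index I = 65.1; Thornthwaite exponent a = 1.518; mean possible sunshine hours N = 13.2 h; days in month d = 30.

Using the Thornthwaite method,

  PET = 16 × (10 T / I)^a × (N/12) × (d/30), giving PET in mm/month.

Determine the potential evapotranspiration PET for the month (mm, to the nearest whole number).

159 mm

10T/I = 10 × 27.7 / 65.1 = 4.2550
(10T/I)^a = 4.2550^1.518 = 9.0089
Uncorrected PET = 16 × 9.0089 = 144.142 mm
Correction = (N/12)(d/30) = (13.2/12)(30/30) = 1.1000
PET = 144.142 × 1.1000 = 158.556 mm/month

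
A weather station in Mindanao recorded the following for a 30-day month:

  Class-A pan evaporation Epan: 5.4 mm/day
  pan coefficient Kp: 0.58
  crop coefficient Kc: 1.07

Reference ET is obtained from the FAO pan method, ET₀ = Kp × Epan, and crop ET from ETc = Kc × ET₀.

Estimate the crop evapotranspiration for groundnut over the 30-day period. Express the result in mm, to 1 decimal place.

ET₀ = 0.58 × 5.4 = 3.1320 mm/d
ETc = Kc × ET₀ = 1.07 × 3.1320 = 3.3512 mm/d
Over 30 days: 3.3512 × 30 = 100.536 mm

100.5 mm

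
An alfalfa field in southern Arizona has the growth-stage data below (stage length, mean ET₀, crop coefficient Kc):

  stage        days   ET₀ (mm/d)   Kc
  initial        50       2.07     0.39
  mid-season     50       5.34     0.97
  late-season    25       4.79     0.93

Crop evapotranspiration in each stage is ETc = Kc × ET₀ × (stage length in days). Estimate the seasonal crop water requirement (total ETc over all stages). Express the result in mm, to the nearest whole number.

initial: 0.39 × 2.07 × 50 = 40.37 mm
mid-season: 0.97 × 5.34 × 50 = 258.99 mm
late-season: 0.93 × 4.79 × 25 = 111.37 mm
Seasonal total = 410.73 mm

411 mm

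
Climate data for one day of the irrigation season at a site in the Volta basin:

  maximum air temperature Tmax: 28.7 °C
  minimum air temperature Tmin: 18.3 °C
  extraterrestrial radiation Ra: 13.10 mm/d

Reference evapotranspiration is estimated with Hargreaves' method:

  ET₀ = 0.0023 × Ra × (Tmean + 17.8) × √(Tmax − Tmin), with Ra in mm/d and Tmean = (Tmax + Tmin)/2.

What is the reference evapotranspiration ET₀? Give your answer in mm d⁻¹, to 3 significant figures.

4.01 mm d⁻¹

Tmean = (28.7 + 18.3)/2 = 23.50 °C
ET₀ = 0.0023 × 13.10 × (23.50 + 17.8) × √10.4 = 0.0023 × 13.10 × 41.30 × 3.2249 = 4.0130 mm/d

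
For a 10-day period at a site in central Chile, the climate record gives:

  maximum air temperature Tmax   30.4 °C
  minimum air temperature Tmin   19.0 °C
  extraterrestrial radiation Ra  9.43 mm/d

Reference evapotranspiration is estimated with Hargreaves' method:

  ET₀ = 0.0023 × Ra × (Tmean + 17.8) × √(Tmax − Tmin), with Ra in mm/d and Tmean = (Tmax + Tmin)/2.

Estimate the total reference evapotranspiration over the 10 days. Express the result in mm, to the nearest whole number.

31 mm

Tmean = (30.4 + 19.0)/2 = 24.70 °C
ET₀ = 0.0023 × 9.43 × (24.70 + 17.8) × √11.4 = 0.0023 × 9.43 × 42.50 × 3.3764 = 3.1123 mm/d
Over 10 days: 3.1123 × 10 = 31.123 mm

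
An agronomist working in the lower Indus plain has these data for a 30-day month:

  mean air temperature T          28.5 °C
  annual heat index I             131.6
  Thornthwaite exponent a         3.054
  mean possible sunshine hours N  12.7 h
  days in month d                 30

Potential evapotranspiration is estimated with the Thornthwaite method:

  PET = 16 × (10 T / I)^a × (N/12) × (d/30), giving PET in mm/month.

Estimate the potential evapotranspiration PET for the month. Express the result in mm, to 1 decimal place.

10T/I = 10 × 28.5 / 131.6 = 2.1657
(10T/I)^a = 2.1657^3.054 = 10.5905
Uncorrected PET = 16 × 10.5905 = 169.448 mm
Correction = (N/12)(d/30) = (12.7/12)(30/30) = 1.0583
PET = 169.448 × 1.0583 = 179.327 mm/month

179.3 mm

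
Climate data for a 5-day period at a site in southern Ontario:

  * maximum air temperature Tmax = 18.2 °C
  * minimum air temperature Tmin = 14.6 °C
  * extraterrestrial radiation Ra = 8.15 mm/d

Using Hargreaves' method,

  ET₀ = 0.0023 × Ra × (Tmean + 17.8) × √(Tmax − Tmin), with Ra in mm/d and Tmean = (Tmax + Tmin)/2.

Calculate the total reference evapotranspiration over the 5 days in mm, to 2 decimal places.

6.08 mm

Tmean = (18.2 + 14.6)/2 = 16.40 °C
ET₀ = 0.0023 × 8.15 × (16.40 + 17.8) × √3.6 = 0.0023 × 8.15 × 34.20 × 1.8974 = 1.2164 mm/d
Over 5 days: 1.2164 × 5 = 6.082 mm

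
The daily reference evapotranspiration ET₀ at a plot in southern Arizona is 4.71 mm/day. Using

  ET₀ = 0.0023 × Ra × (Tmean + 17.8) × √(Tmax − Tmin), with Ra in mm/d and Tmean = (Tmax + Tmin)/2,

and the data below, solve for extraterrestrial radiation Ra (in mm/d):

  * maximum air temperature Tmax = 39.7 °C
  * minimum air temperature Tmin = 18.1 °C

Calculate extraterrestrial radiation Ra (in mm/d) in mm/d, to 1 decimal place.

9.4 mm/d

Tmean = 28.90 °C; √ΔT = 4.6476
Ra = ET₀ / [0.0023 × (Tmean+17.8) × √ΔT] = 4.71 / (0.0023 × 46.70 × 4.6476) = 9.435 mm/d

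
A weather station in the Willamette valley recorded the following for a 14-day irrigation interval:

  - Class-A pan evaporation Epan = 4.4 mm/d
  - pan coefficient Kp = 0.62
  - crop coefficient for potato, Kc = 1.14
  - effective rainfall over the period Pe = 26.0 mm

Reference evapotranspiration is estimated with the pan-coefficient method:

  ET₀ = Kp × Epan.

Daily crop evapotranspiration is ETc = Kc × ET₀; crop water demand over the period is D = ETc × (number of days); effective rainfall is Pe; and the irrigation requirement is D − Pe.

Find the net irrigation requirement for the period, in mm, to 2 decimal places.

ET₀ = 0.62 × 4.4 = 2.7280 mm/d
ETc = Kc × ET₀ = 1.14 × 2.7280 = 3.1099 mm/d
Crop demand D = ETc × 14 d = 3.1099 × 14 = 43.539 mm
D − Pe = 43.539 − 26.0 = 17.539 mm

17.54 mm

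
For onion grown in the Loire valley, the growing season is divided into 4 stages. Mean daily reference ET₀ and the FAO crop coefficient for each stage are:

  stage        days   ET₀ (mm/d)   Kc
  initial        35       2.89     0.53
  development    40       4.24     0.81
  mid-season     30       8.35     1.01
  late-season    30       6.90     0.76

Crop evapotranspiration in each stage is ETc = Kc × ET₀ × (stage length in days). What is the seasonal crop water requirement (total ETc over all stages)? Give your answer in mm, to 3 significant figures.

601 mm

initial: 0.53 × 2.89 × 35 = 53.61 mm
development: 0.81 × 4.24 × 40 = 137.38 mm
mid-season: 1.01 × 8.35 × 30 = 253.01 mm
late-season: 0.76 × 6.90 × 30 = 157.32 mm
Seasonal total = 601.32 mm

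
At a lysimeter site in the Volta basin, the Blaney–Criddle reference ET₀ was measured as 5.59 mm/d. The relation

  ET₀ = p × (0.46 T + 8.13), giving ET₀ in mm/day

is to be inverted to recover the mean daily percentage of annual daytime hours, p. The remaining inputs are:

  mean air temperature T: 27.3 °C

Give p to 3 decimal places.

0.270

p = ET₀ / (0.46 T + 8.13) = 5.59 / (0.46 × 27.3 + 8.13) = 5.59 / 20.688 = 0.2702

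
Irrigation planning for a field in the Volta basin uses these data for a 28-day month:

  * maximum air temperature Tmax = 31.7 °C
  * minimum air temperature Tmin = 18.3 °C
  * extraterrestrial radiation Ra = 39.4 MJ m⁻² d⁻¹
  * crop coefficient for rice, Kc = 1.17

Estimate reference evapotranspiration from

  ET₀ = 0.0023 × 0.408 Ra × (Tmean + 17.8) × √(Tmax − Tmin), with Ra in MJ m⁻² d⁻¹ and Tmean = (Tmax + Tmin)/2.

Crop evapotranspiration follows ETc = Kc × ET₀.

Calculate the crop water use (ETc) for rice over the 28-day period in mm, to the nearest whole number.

190 mm

Tmean = (31.7 + 18.3)/2 = 25.00 °C
0.408 Ra = 0.408 × 39.4 = 16.0752 mm/d equivalent
ET₀ = 0.0023 × 16.0752 × (25.00 + 17.8) × √13.4 = 0.0023 × 16.0752 × 42.80 × 3.6606 = 5.7927 mm/d
ETc = Kc × ET₀ = 1.17 × 5.7927 = 6.7775 mm/d
Over 28 days: 6.7775 × 28 = 189.770 mm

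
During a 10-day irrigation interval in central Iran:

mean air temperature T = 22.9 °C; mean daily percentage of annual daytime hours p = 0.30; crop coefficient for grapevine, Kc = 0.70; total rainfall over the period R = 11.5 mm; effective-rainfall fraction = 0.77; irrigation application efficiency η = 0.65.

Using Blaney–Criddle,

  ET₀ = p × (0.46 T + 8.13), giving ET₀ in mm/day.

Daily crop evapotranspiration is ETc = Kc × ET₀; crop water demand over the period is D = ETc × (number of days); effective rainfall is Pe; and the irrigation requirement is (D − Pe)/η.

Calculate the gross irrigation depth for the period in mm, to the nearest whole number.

ET₀ = 0.30 × (0.46 × 22.9 + 8.13) = 0.30 × 18.664 = 5.5992 mm/d
ETc = Kc × ET₀ = 0.70 × 5.5992 = 3.9194 mm/d
Crop demand D = ETc × 10 d = 3.9194 × 10 = 39.194 mm
Pe = 0.77 × 11.5 = 8.855 mm
D − Pe = 39.194 − 8.855 = 30.339 mm
Gross irrigation = 30.339 / 0.65 = 46.675 mm

47 mm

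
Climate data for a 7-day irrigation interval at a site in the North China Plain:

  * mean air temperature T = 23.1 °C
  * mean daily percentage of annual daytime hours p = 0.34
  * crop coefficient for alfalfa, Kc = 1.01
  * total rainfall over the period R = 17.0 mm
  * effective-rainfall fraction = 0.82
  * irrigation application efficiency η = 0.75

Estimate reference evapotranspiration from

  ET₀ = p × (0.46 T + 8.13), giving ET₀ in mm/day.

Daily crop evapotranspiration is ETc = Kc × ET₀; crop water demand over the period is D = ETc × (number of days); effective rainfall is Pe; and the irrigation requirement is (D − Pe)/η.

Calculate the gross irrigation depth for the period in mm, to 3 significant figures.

41.5 mm

ET₀ = 0.34 × (0.46 × 23.1 + 8.13) = 0.34 × 18.756 = 6.3770 mm/d
ETc = Kc × ET₀ = 1.01 × 6.3770 = 6.4408 mm/d
Crop demand D = ETc × 7 d = 6.4408 × 7 = 45.086 mm
Pe = 0.82 × 17.0 = 13.940 mm
D − Pe = 45.086 − 13.940 = 31.146 mm
Gross irrigation = 31.146 / 0.75 = 41.528 mm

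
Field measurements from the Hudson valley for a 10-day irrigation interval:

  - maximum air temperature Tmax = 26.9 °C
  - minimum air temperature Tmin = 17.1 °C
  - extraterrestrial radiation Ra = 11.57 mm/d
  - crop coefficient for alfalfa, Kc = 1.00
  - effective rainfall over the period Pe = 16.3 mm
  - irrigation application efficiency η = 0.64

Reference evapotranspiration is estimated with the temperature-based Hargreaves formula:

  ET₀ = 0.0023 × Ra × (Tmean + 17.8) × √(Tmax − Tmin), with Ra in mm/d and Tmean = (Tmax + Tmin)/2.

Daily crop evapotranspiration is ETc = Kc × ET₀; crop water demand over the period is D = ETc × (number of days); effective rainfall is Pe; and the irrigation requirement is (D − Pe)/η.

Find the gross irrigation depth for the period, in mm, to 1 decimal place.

26.3 mm

Tmean = (26.9 + 17.1)/2 = 22.00 °C
ET₀ = 0.0023 × 11.57 × (22.00 + 17.8) × √9.8 = 0.0023 × 11.57 × 39.80 × 3.1305 = 3.3156 mm/d
ETc = Kc × ET₀ = 1.00 × 3.3156 = 3.3156 mm/d
Crop demand D = ETc × 10 d = 3.3156 × 10 = 33.156 mm
D − Pe = 33.156 − 16.3 = 16.856 mm
Gross irrigation = 16.856 / 0.64 = 26.338 mm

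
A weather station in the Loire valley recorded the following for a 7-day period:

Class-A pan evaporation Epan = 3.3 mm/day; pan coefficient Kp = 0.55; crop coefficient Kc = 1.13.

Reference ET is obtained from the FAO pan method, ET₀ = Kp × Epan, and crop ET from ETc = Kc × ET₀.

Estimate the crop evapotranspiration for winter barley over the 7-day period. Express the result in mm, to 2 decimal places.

ET₀ = 0.55 × 3.3 = 1.8150 mm/d
ETc = Kc × ET₀ = 1.13 × 1.8150 = 2.0510 mm/d
Over 7 days: 2.0510 × 7 = 14.357 mm

14.36 mm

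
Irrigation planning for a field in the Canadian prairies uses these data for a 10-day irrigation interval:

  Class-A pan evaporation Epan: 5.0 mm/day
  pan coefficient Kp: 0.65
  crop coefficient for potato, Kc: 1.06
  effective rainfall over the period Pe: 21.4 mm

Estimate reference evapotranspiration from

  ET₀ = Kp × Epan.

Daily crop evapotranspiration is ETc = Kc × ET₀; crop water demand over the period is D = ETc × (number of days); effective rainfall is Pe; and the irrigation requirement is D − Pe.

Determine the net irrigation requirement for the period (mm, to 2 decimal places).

ET₀ = 0.65 × 5.0 = 3.2500 mm/d
ETc = Kc × ET₀ = 1.06 × 3.2500 = 3.4450 mm/d
Crop demand D = ETc × 10 d = 3.4450 × 10 = 34.450 mm
D − Pe = 34.450 − 21.4 = 13.050 mm

13.05 mm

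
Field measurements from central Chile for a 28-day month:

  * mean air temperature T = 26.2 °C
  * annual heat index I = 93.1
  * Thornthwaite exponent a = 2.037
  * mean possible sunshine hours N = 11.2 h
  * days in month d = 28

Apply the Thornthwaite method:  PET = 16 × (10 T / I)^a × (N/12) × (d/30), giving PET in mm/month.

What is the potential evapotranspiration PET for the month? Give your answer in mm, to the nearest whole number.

10T/I = 10 × 26.2 / 93.1 = 2.8142
(10T/I)^a = 2.8142^2.037 = 8.2288
Uncorrected PET = 16 × 8.2288 = 131.661 mm
Correction = (N/12)(d/30) = (11.2/12)(28/30) = 0.8711
PET = 131.661 × 0.8711 = 114.690 mm/month

115 mm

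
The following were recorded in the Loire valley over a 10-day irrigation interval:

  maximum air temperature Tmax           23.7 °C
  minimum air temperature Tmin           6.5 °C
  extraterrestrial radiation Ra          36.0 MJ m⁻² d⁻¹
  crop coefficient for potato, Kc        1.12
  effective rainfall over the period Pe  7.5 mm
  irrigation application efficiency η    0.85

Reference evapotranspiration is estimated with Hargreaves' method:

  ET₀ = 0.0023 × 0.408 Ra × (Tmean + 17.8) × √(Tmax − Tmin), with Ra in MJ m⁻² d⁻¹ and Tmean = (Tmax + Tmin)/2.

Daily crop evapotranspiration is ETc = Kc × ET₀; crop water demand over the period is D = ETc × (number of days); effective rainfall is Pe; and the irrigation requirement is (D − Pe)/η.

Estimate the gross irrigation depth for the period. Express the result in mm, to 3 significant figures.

51.9 mm

Tmean = (23.7 + 6.5)/2 = 15.10 °C
0.408 Ra = 0.408 × 36.0 = 14.6880 mm/d equivalent
ET₀ = 0.0023 × 14.6880 × (15.10 + 17.8) × √17.2 = 0.0023 × 14.6880 × 32.90 × 4.1473 = 4.6095 mm/d
ETc = Kc × ET₀ = 1.12 × 4.6095 = 5.1626 mm/d
Crop demand D = ETc × 10 d = 5.1626 × 10 = 51.626 mm
D − Pe = 51.626 − 7.5 = 44.126 mm
Gross irrigation = 44.126 / 0.85 = 51.913 mm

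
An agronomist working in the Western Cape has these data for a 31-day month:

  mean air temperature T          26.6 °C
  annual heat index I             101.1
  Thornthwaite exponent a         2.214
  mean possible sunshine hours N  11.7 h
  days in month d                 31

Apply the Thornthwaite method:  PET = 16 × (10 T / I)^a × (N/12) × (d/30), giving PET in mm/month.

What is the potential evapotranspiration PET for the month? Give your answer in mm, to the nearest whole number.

10T/I = 10 × 26.6 / 101.1 = 2.6311
(10T/I)^a = 2.6311^2.214 = 8.5150
Uncorrected PET = 16 × 8.5150 = 136.240 mm
Correction = (N/12)(d/30) = (11.7/12)(31/30) = 1.0075
PET = 136.240 × 1.0075 = 137.262 mm/month

137 mm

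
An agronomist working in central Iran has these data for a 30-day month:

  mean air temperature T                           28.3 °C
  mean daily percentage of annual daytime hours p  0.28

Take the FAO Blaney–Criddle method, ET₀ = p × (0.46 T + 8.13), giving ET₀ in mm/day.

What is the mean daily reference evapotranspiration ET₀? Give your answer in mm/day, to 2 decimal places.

ET₀ = 0.28 × (0.46 × 28.3 + 8.13) = 0.28 × 21.148 = 5.9214 mm/d

5.92 mm/day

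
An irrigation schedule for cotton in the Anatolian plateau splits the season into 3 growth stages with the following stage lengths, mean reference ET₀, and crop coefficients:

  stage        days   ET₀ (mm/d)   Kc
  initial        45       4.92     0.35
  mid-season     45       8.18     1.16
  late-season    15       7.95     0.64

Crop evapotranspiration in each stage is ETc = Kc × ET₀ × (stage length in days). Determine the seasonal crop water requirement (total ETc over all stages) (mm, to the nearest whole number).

initial: 0.35 × 4.92 × 45 = 77.49 mm
mid-season: 1.16 × 8.18 × 45 = 427.00 mm
late-season: 0.64 × 7.95 × 15 = 76.32 mm
Seasonal total = 580.81 mm

581 mm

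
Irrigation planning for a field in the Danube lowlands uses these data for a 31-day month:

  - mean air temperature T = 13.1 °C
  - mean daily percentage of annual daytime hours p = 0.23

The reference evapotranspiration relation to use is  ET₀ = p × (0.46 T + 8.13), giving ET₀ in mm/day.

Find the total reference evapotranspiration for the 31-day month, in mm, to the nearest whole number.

ET₀ = 0.23 × (0.46 × 13.1 + 8.13) = 0.23 × 14.156 = 3.2559 mm/d
Monthly total = 3.2559 × 31 = 100.933 mm

101 mm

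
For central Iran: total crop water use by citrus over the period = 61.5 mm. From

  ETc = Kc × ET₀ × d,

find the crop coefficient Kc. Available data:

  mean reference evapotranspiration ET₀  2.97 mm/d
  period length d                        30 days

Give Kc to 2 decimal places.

0.69

ETc = Kc × ET₀ × d  ⇒  Kc = ETc / (ET₀ × d)
Kc = 61.5 / (2.97 × 30) = 61.5 / 89.10 = 0.6902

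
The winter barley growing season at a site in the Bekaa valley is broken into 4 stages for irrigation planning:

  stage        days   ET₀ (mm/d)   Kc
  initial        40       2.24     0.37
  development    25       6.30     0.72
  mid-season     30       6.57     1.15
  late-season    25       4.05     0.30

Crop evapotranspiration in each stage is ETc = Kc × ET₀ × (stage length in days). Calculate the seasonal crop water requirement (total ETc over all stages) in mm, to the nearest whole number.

404 mm

initial: 0.37 × 2.24 × 40 = 33.15 mm
development: 0.72 × 6.30 × 25 = 113.40 mm
mid-season: 1.15 × 6.57 × 30 = 226.67 mm
late-season: 0.30 × 4.05 × 25 = 30.38 mm
Seasonal total = 403.60 mm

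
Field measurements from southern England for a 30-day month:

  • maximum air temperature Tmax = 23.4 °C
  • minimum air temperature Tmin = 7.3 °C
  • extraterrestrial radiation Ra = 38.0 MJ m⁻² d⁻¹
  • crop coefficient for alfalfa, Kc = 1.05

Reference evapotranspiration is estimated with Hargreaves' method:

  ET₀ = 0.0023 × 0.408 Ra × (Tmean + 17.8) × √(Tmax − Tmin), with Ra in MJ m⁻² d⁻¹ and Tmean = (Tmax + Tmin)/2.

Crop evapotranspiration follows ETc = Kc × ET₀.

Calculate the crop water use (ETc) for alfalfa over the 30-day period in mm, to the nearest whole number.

149 mm

Tmean = (23.4 + 7.3)/2 = 15.35 °C
0.408 Ra = 0.408 × 38.0 = 15.5040 mm/d equivalent
ET₀ = 0.0023 × 15.5040 × (15.35 + 17.8) × √16.1 = 0.0023 × 15.5040 × 33.15 × 4.0125 = 4.7432 mm/d
ETc = Kc × ET₀ = 1.05 × 4.7432 = 4.9804 mm/d
Over 30 days: 4.9804 × 30 = 149.412 mm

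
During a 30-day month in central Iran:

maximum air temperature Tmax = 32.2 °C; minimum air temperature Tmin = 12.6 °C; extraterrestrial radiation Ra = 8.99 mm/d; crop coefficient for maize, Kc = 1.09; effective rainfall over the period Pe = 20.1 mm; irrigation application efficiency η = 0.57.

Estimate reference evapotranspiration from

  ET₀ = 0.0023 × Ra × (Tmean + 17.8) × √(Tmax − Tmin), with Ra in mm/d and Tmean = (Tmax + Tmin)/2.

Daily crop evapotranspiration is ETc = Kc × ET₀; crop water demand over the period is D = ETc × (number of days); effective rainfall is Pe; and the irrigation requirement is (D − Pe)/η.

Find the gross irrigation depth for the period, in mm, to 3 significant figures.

Tmean = (32.2 + 12.6)/2 = 22.40 °C
ET₀ = 0.0023 × 8.99 × (22.40 + 17.8) × √19.6 = 0.0023 × 8.99 × 40.20 × 4.4272 = 3.6800 mm/d
ETc = Kc × ET₀ = 1.09 × 3.6800 = 4.0112 mm/d
Crop demand D = ETc × 30 d = 4.0112 × 30 = 120.336 mm
D − Pe = 120.336 − 20.1 = 100.236 mm
Gross irrigation = 100.236 / 0.57 = 175.853 mm

176 mm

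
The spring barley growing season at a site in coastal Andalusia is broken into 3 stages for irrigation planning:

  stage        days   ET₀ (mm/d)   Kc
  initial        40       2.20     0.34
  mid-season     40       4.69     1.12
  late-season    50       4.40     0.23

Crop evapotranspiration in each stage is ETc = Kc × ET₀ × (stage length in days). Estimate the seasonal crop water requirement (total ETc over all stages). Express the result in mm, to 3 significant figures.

291 mm

initial: 0.34 × 2.20 × 40 = 29.92 mm
mid-season: 1.12 × 4.69 × 40 = 210.11 mm
late-season: 0.23 × 4.40 × 50 = 50.60 mm
Seasonal total = 290.63 mm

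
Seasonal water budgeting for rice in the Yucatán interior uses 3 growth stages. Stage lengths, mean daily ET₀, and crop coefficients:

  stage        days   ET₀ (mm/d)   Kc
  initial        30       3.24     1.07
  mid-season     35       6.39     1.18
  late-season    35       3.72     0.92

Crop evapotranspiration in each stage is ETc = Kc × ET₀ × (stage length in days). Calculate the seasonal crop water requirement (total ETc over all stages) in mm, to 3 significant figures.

488 mm

initial: 1.07 × 3.24 × 30 = 104.00 mm
mid-season: 1.18 × 6.39 × 35 = 263.91 mm
late-season: 0.92 × 3.72 × 35 = 119.78 mm
Seasonal total = 487.69 mm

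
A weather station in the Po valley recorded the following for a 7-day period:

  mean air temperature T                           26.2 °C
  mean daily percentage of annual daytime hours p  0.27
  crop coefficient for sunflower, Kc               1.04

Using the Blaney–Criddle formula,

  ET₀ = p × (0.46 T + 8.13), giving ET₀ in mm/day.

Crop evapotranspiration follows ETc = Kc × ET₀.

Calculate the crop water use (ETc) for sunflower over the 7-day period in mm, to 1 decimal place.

39.7 mm

ET₀ = 0.27 × (0.46 × 26.2 + 8.13) = 0.27 × 20.182 = 5.4491 mm/d
ETc = Kc × ET₀ = 1.04 × 5.4491 = 5.6671 mm/d
Over 7 days: 5.6671 × 7 = 39.670 mm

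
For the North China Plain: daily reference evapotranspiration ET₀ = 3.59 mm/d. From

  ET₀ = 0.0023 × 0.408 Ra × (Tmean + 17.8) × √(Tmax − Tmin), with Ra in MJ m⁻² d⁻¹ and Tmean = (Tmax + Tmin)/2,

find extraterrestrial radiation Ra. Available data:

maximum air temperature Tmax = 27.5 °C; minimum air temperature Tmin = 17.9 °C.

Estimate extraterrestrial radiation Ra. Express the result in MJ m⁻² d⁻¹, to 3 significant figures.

Tmean = (27.5+17.9)/2 = 22.70 °C; ΔT = 9.6
Ra = ET₀ / [0.0023 × 0.408 × (Tmean+17.8) × √ΔT]
   = 3.59 / (0.0023 × 0.408 × 40.50 × 3.0984) = 30.487 MJ m⁻² d⁻¹

30.5 MJ m⁻² d⁻¹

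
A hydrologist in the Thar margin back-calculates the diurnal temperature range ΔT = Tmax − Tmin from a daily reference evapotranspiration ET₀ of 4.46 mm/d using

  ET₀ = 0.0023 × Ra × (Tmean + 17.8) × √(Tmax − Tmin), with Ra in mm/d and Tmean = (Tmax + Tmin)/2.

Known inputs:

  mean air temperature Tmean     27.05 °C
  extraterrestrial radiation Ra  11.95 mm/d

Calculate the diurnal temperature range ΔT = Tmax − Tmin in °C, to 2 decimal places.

13.09 °C

√ΔT = ET₀ / [0.0023 × Ra × (Tmean+17.8)] = 4.46 / (0.0023 × 11.95 × 44.85) = 3.6181
ΔT = 3.6181² = 13.091 °C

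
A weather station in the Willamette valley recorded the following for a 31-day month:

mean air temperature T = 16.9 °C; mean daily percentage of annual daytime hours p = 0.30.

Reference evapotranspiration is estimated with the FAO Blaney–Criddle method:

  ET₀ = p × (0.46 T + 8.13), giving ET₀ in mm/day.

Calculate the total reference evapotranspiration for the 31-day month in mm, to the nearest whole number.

ET₀ = 0.30 × (0.46 × 16.9 + 8.13) = 0.30 × 15.904 = 4.7712 mm/d
Monthly total = 4.7712 × 31 = 147.907 mm

148 mm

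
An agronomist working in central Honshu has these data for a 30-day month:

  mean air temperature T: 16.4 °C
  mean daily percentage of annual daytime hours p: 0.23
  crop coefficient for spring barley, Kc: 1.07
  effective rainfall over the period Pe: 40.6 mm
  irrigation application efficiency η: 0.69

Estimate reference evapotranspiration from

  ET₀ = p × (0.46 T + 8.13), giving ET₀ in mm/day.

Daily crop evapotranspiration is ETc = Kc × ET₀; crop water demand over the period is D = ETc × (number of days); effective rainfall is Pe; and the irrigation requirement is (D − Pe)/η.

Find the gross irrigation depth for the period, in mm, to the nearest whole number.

109 mm

ET₀ = 0.23 × (0.46 × 16.4 + 8.13) = 0.23 × 15.674 = 3.6050 mm/d
ETc = Kc × ET₀ = 1.07 × 3.6050 = 3.8574 mm/d
Crop demand D = ETc × 30 d = 3.8574 × 30 = 115.722 mm
D − Pe = 115.722 − 40.6 = 75.122 mm
Gross irrigation = 75.122 / 0.69 = 108.872 mm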